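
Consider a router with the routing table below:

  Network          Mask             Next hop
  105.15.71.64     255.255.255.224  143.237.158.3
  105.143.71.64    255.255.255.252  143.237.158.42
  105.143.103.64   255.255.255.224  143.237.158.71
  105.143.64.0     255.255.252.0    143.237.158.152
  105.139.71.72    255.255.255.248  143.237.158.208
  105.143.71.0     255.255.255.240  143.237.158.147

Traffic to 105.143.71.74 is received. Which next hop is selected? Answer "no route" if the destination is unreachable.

No entry's prefix contains 105.143.71.74; there is no default route.

no route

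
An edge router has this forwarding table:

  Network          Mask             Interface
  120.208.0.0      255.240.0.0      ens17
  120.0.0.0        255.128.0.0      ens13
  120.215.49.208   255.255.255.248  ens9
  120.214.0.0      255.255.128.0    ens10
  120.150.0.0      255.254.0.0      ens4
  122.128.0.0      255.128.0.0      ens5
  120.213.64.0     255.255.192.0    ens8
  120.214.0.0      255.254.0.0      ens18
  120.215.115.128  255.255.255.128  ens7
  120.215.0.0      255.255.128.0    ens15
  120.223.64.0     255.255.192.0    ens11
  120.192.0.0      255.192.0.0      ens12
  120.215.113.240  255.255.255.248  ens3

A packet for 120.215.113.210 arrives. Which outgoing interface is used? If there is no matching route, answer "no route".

ens15

Routes whose prefix contains 120.215.113.210:
  120.192.0.0/10 (120.192.0.0 - 120.255.255.255) -> ens12
  120.208.0.0/12 (120.208.0.0 - 120.223.255.255) -> ens17
  120.214.0.0/15 (120.214.0.0 - 120.215.255.255) -> ens18
  120.215.0.0/17 (120.215.0.0 - 120.215.127.255) -> ens15
More-specific entries that do NOT match:
  120.215.49.208/29 (120.215.49.208 - 120.215.49.215) does not contain 120.215.113.210
  120.215.113.240/29 (120.215.113.240 - 120.215.113.247) does not contain 120.215.113.210
  120.215.115.128/25 (120.215.115.128 - 120.215.115.255) does not contain 120.215.113.210
  120.213.64.0/18 (120.213.64.0 - 120.213.127.255) does not contain 120.215.113.210
  120.223.64.0/18 (120.223.64.0 - 120.223.127.255) does not contain 120.215.113.210
Longest matching prefix is /17 -> interface ens15.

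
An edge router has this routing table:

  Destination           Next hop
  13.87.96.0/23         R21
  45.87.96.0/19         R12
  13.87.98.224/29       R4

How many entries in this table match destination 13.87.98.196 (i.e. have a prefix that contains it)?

0

No listed prefix contains 13.87.98.196.
Total matching entries: 0.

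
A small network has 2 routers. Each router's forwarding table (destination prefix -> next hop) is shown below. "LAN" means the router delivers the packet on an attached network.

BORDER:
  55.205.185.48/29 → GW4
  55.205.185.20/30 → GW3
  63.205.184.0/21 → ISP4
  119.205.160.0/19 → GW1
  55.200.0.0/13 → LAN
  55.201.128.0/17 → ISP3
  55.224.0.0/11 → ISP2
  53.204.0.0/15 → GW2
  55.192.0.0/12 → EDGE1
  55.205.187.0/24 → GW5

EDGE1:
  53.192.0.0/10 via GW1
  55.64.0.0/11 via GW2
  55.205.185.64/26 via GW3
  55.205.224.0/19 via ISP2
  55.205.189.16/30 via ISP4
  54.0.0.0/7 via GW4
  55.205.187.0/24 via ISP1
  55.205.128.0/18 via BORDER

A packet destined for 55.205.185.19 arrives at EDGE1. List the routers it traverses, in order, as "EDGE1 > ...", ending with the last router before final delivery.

EDGE1 > BORDER

At EDGE1: longest match for 55.205.185.19 is 55.205.128.0/18 -> BORDER
At BORDER: longest match for 55.205.185.19 is 55.200.0.0/13 -> LAN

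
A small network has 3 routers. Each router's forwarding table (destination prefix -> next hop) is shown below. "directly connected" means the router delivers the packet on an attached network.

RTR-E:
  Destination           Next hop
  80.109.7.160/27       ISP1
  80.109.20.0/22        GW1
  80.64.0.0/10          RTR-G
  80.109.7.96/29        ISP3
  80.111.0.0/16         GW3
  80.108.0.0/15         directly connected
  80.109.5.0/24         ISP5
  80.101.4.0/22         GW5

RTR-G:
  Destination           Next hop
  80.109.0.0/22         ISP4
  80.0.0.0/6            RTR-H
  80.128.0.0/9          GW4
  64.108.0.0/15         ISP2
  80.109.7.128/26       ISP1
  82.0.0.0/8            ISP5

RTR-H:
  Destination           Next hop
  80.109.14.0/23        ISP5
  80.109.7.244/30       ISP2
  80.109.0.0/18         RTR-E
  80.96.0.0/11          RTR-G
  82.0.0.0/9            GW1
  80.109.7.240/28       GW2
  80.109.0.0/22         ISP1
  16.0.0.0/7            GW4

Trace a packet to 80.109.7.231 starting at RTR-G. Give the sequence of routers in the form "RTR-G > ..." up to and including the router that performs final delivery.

At RTR-G: longest match for 80.109.7.231 is 80.0.0.0/6 -> RTR-H
At RTR-H: longest match for 80.109.7.231 is 80.109.0.0/18 -> RTR-E
At RTR-E: longest match for 80.109.7.231 is 80.108.0.0/15 -> directly connected

RTR-G > RTR-H > RTR-E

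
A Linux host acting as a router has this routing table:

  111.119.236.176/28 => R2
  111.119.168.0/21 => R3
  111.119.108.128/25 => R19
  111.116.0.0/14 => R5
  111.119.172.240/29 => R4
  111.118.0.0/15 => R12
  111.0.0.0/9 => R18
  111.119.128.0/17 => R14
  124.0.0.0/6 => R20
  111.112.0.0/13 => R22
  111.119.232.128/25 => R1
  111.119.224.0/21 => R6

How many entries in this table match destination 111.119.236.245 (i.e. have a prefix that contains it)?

5

Prefixes containing 111.119.236.245:
  111.0.0.0/9 (111.0.0.0 - 111.127.255.255)
  111.112.0.0/13 (111.112.0.0 - 111.119.255.255)
  111.116.0.0/14 (111.116.0.0 - 111.119.255.255)
  111.118.0.0/15 (111.118.0.0 - 111.119.255.255)
  111.119.128.0/17 (111.119.128.0 - 111.119.255.255)
Total matching entries: 5.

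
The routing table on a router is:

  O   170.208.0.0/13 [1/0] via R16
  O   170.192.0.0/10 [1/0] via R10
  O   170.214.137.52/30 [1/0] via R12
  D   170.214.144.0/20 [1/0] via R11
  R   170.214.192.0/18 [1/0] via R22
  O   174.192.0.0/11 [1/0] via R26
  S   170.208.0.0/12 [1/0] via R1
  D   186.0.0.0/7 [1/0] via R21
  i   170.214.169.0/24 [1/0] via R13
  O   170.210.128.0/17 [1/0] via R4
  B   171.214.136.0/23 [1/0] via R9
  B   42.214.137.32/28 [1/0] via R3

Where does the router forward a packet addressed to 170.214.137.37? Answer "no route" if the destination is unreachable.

Routes whose prefix contains 170.214.137.37:
  170.192.0.0/10 (170.192.0.0 - 170.255.255.255) -> R10
  170.208.0.0/12 (170.208.0.0 - 170.223.255.255) -> R1
  170.208.0.0/13 (170.208.0.0 - 170.215.255.255) -> R16
More-specific entries that do NOT match:
  170.214.137.52/30 (170.214.137.52 - 170.214.137.55) does not contain 170.214.137.37
  42.214.137.32/28 (42.214.137.32 - 42.214.137.47) does not contain 170.214.137.37
  170.214.169.0/24 (170.214.169.0 - 170.214.169.255) does not contain 170.214.137.37
  171.214.136.0/23 (171.214.136.0 - 171.214.137.255) does not contain 170.214.137.37
  170.214.144.0/20 (170.214.144.0 - 170.214.159.255) does not contain 170.214.137.37
  170.214.192.0/18 (170.214.192.0 - 170.214.255.255) does not contain 170.214.137.37
  170.210.128.0/17 (170.210.128.0 - 170.210.255.255) does not contain 170.214.137.37
Longest matching prefix is /13 -> next hop R16.

R16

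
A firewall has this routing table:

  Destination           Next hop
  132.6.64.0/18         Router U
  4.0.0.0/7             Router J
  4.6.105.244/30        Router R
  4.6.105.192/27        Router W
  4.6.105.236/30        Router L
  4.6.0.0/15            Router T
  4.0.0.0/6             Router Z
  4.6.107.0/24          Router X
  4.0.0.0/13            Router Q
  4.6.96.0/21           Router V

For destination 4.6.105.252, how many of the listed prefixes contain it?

4

Prefixes containing 4.6.105.252:
  4.0.0.0/6 (4.0.0.0 - 7.255.255.255)
  4.0.0.0/7 (4.0.0.0 - 5.255.255.255)
  4.0.0.0/13 (4.0.0.0 - 4.7.255.255)
  4.6.0.0/15 (4.6.0.0 - 4.7.255.255)
Total matching entries: 4.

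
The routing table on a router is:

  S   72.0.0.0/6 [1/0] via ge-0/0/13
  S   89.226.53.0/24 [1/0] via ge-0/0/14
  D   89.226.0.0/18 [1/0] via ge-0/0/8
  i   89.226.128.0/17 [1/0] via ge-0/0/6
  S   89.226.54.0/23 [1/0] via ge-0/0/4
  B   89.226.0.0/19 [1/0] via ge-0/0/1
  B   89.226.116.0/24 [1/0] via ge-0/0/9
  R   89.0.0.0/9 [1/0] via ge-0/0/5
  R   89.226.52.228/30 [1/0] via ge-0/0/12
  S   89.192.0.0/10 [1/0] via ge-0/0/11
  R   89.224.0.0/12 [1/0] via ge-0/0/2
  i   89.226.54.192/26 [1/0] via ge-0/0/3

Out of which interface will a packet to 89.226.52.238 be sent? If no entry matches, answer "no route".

Routes whose prefix contains 89.226.52.238:
  89.192.0.0/10 (89.192.0.0 - 89.255.255.255) -> ge-0/0/11
  89.224.0.0/12 (89.224.0.0 - 89.239.255.255) -> ge-0/0/2
  89.226.0.0/18 (89.226.0.0 - 89.226.63.255) -> ge-0/0/8
More-specific entries that do NOT match:
  89.226.52.228/30 (89.226.52.228 - 89.226.52.231) does not contain 89.226.52.238
  89.226.54.192/26 (89.226.54.192 - 89.226.54.255) does not contain 89.226.52.238
  89.226.53.0/24 (89.226.53.0 - 89.226.53.255) does not contain 89.226.52.238
  89.226.116.0/24 (89.226.116.0 - 89.226.116.255) does not contain 89.226.52.238
  89.226.54.0/23 (89.226.54.0 - 89.226.55.255) does not contain 89.226.52.238
  89.226.0.0/19 (89.226.0.0 - 89.226.31.255) does not contain 89.226.52.238
Longest matching prefix is /18 -> interface ge-0/0/8.

ge-0/0/8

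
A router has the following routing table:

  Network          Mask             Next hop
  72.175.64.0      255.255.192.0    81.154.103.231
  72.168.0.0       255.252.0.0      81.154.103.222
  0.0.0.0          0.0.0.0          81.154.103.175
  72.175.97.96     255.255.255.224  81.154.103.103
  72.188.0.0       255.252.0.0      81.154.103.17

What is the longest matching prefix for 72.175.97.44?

Entries matching 72.175.97.44:
  0.0.0.0/0 (default, matches everything)
  72.175.64.0/18 (72.175.64.0 - 72.175.127.255)
Most specific is 72.175.64.0/18.

72.175.64.0/18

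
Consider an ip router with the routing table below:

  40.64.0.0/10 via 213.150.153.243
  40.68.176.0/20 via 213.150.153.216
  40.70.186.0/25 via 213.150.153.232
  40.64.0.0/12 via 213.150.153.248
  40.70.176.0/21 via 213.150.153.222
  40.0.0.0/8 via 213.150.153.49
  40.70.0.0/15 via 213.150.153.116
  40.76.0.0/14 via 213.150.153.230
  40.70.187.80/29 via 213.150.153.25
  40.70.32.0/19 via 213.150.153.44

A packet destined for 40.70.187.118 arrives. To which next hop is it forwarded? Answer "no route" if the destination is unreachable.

Routes whose prefix contains 40.70.187.118:
  40.0.0.0/8 (40.0.0.0 - 40.255.255.255) -> 213.150.153.49
  40.64.0.0/10 (40.64.0.0 - 40.127.255.255) -> 213.150.153.243
  40.64.0.0/12 (40.64.0.0 - 40.79.255.255) -> 213.150.153.248
  40.70.0.0/15 (40.70.0.0 - 40.71.255.255) -> 213.150.153.116
More-specific entries that do NOT match:
  40.70.187.80/29 (40.70.187.80 - 40.70.187.87) does not contain 40.70.187.118
  40.70.186.0/25 (40.70.186.0 - 40.70.186.127) does not contain 40.70.187.118
  40.70.176.0/21 (40.70.176.0 - 40.70.183.255) does not contain 40.70.187.118
  40.68.176.0/20 (40.68.176.0 - 40.68.191.255) does not contain 40.70.187.118
  40.70.32.0/19 (40.70.32.0 - 40.70.63.255) does not contain 40.70.187.118
Longest matching prefix is /15 -> next hop 213.150.153.116.

213.150.153.116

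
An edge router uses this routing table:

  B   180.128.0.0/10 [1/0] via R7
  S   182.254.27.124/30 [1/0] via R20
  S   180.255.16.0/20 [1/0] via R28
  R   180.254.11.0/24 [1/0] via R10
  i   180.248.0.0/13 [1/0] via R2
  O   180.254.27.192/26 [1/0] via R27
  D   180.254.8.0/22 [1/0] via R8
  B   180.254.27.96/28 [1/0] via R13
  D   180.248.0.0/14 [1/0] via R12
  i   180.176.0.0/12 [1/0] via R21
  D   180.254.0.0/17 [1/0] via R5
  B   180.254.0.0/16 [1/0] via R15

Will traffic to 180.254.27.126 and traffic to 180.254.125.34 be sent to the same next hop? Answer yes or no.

yes

180.254.27.126: longest match 180.254.0.0/17 -> R5
180.254.125.34: longest match 180.254.0.0/17 -> R5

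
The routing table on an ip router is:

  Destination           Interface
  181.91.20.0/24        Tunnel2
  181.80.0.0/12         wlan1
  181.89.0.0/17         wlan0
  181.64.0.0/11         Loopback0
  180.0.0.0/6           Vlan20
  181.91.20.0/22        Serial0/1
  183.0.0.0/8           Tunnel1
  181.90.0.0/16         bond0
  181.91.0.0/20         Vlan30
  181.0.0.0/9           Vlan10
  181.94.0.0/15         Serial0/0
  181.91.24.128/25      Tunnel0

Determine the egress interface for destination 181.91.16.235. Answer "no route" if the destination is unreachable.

Routes whose prefix contains 181.91.16.235:
  180.0.0.0/6 (180.0.0.0 - 183.255.255.255) -> Vlan20
  181.0.0.0/9 (181.0.0.0 - 181.127.255.255) -> Vlan10
  181.64.0.0/11 (181.64.0.0 - 181.95.255.255) -> Loopback0
  181.80.0.0/12 (181.80.0.0 - 181.95.255.255) -> wlan1
More-specific entries that do NOT match:
  181.91.24.128/25 (181.91.24.128 - 181.91.24.255) does not contain 181.91.16.235
  181.91.20.0/24 (181.91.20.0 - 181.91.20.255) does not contain 181.91.16.235
  181.91.20.0/22 (181.91.20.0 - 181.91.23.255) does not contain 181.91.16.235
  181.91.0.0/20 (181.91.0.0 - 181.91.15.255) does not contain 181.91.16.235
  181.89.0.0/17 (181.89.0.0 - 181.89.127.255) does not contain 181.91.16.235
  181.90.0.0/16 (181.90.0.0 - 181.90.255.255) does not contain 181.91.16.235
  181.94.0.0/15 (181.94.0.0 - 181.95.255.255) does not contain 181.91.16.235
Longest matching prefix is /12 -> interface wlan1.

wlan1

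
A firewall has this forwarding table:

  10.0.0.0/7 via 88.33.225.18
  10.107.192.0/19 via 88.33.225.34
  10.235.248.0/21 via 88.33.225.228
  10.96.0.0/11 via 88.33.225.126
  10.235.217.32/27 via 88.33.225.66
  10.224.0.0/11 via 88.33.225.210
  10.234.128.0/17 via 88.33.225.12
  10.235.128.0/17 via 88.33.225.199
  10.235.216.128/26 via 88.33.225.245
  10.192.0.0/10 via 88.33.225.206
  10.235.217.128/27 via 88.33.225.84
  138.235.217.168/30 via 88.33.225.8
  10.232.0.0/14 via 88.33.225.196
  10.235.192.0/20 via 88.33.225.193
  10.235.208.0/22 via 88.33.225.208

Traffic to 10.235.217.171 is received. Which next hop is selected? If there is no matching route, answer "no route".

88.33.225.199

Routes whose prefix contains 10.235.217.171:
  10.0.0.0/7 (10.0.0.0 - 11.255.255.255) -> 88.33.225.18
  10.192.0.0/10 (10.192.0.0 - 10.255.255.255) -> 88.33.225.206
  10.224.0.0/11 (10.224.0.0 - 10.255.255.255) -> 88.33.225.210
  10.232.0.0/14 (10.232.0.0 - 10.235.255.255) -> 88.33.225.196
  10.235.128.0/17 (10.235.128.0 - 10.235.255.255) -> 88.33.225.199
More-specific entries that do NOT match:
  138.235.217.168/30 (138.235.217.168 - 138.235.217.171) does not contain 10.235.217.171
  10.235.217.32/27 (10.235.217.32 - 10.235.217.63) does not contain 10.235.217.171
  10.235.217.128/27 (10.235.217.128 - 10.235.217.159) does not contain 10.235.217.171
  10.235.216.128/26 (10.235.216.128 - 10.235.216.191) does not contain 10.235.217.171
  10.235.208.0/22 (10.235.208.0 - 10.235.211.255) does not contain 10.235.217.171
  10.235.248.0/21 (10.235.248.0 - 10.235.255.255) does not contain 10.235.217.171
  10.235.192.0/20 (10.235.192.0 - 10.235.207.255) does not contain 10.235.217.171
  10.107.192.0/19 (10.107.192.0 - 10.107.223.255) does not contain 10.235.217.171
Longest matching prefix is /17 -> next hop 88.33.225.199.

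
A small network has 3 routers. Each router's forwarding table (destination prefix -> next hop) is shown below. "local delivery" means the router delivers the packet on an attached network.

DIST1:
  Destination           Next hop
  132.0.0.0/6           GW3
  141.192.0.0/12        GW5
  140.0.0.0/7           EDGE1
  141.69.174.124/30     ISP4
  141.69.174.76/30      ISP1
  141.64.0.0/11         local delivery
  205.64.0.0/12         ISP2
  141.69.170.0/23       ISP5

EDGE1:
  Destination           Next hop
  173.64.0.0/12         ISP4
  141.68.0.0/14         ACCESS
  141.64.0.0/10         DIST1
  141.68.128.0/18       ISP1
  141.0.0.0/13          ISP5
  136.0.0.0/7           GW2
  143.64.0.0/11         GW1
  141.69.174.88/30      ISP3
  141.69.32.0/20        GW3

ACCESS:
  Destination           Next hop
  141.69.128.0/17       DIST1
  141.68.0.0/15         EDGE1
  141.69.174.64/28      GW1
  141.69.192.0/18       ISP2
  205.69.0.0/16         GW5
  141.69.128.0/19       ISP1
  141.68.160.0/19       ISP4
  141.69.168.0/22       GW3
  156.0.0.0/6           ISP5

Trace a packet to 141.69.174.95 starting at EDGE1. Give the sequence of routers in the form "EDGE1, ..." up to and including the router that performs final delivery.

At EDGE1: longest match for 141.69.174.95 is 141.68.0.0/14 -> ACCESS
At ACCESS: longest match for 141.69.174.95 is 141.69.128.0/17 -> DIST1
At DIST1: longest match for 141.69.174.95 is 141.64.0.0/11 -> local delivery

EDGE1, ACCESS, DIST1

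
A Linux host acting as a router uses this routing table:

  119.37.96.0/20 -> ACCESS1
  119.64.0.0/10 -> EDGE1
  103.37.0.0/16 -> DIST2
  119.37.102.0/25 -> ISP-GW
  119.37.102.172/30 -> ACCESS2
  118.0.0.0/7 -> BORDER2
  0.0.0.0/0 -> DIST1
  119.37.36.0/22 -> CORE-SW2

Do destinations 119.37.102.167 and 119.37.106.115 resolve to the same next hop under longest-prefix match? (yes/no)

119.37.102.167: longest match 119.37.96.0/20 -> ACCESS1
119.37.106.115: longest match 119.37.96.0/20 -> ACCESS1

yes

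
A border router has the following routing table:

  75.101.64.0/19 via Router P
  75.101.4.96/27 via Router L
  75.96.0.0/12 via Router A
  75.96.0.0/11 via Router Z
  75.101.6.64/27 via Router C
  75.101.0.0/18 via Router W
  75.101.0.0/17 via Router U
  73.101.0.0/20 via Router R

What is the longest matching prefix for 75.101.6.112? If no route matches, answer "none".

75.101.0.0/18

Entries matching 75.101.6.112:
  75.96.0.0/11 (75.96.0.0 - 75.127.255.255)
  75.96.0.0/12 (75.96.0.0 - 75.111.255.255)
  75.101.0.0/17 (75.101.0.0 - 75.101.127.255)
  75.101.0.0/18 (75.101.0.0 - 75.101.63.255)
Most specific is 75.101.0.0/18.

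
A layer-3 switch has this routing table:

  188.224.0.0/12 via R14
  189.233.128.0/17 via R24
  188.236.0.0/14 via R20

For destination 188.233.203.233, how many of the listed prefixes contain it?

Prefixes containing 188.233.203.233:
  188.224.0.0/12 (188.224.0.0 - 188.239.255.255)
Total matching entries: 1.

1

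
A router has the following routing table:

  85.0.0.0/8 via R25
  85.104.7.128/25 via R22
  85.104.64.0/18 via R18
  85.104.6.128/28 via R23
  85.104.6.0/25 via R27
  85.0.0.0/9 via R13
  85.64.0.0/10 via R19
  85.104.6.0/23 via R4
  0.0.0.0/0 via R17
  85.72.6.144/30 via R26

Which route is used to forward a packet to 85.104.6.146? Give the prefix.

85.104.6.0/23

Entries matching 85.104.6.146:
  0.0.0.0/0 (default, matches everything)
  85.0.0.0/8 (85.0.0.0 - 85.255.255.255)
  85.0.0.0/9 (85.0.0.0 - 85.127.255.255)
  85.64.0.0/10 (85.64.0.0 - 85.127.255.255)
  85.104.6.0/23 (85.104.6.0 - 85.104.7.255)
Most specific is 85.104.6.0/23.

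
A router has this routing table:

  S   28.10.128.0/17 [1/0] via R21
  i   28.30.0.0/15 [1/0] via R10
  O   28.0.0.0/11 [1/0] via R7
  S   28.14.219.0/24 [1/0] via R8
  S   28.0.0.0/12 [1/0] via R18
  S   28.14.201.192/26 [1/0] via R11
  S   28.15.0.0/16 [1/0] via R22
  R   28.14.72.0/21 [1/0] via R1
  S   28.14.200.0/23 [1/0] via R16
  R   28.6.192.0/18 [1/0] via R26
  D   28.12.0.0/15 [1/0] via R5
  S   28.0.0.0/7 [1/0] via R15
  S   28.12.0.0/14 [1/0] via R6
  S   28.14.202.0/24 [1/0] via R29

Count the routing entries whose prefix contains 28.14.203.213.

4

Prefixes containing 28.14.203.213:
  28.0.0.0/7 (28.0.0.0 - 29.255.255.255)
  28.0.0.0/11 (28.0.0.0 - 28.31.255.255)
  28.0.0.0/12 (28.0.0.0 - 28.15.255.255)
  28.12.0.0/14 (28.12.0.0 - 28.15.255.255)
Total matching entries: 4.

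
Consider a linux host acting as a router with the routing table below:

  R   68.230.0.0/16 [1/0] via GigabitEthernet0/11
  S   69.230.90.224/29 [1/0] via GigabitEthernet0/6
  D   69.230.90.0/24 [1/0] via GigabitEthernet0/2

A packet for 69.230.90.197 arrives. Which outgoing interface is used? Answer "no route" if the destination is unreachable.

GigabitEthernet0/2

Routes whose prefix contains 69.230.90.197:
  69.230.90.0/24 (69.230.90.0 - 69.230.90.255) -> GigabitEthernet0/2
More-specific entries that do NOT match:
  69.230.90.224/29 (69.230.90.224 - 69.230.90.231) does not contain 69.230.90.197
Longest matching prefix is /24 -> interface GigabitEthernet0/2.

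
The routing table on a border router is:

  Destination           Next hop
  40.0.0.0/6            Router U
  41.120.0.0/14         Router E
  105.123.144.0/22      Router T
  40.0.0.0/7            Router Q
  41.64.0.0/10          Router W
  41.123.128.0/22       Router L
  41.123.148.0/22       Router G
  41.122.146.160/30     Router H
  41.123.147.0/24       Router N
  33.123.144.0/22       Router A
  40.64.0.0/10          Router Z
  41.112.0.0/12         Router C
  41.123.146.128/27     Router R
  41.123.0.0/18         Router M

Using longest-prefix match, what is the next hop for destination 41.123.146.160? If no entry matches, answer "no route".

Router E

Routes whose prefix contains 41.123.146.160:
  40.0.0.0/6 (40.0.0.0 - 43.255.255.255) -> Router U
  40.0.0.0/7 (40.0.0.0 - 41.255.255.255) -> Router Q
  41.64.0.0/10 (41.64.0.0 - 41.127.255.255) -> Router W
  41.112.0.0/12 (41.112.0.0 - 41.127.255.255) -> Router C
  41.120.0.0/14 (41.120.0.0 - 41.123.255.255) -> Router E
More-specific entries that do NOT match:
  41.122.146.160/30 (41.122.146.160 - 41.122.146.163) does not contain 41.123.146.160
  41.123.146.128/27 (41.123.146.128 - 41.123.146.159) does not contain 41.123.146.160
  41.123.147.0/24 (41.123.147.0 - 41.123.147.255) does not contain 41.123.146.160
  105.123.144.0/22 (105.123.144.0 - 105.123.147.255) does not contain 41.123.146.160
  41.123.128.0/22 (41.123.128.0 - 41.123.131.255) does not contain 41.123.146.160
  41.123.148.0/22 (41.123.148.0 - 41.123.151.255) does not contain 41.123.146.160
  33.123.144.0/22 (33.123.144.0 - 33.123.147.255) does not contain 41.123.146.160
  41.123.0.0/18 (41.123.0.0 - 41.123.63.255) does not contain 41.123.146.160
Longest matching prefix is /14 -> next hop Router E.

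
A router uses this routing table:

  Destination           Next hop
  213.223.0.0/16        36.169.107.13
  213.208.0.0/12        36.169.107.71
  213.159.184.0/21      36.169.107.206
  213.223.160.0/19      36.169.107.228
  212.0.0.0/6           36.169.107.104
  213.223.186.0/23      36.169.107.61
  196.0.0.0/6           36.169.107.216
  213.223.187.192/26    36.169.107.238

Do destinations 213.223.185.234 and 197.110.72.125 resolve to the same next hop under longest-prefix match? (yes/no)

no

213.223.185.234: longest match 213.223.160.0/19 -> 36.169.107.228
197.110.72.125: longest match 196.0.0.0/6 -> 36.169.107.216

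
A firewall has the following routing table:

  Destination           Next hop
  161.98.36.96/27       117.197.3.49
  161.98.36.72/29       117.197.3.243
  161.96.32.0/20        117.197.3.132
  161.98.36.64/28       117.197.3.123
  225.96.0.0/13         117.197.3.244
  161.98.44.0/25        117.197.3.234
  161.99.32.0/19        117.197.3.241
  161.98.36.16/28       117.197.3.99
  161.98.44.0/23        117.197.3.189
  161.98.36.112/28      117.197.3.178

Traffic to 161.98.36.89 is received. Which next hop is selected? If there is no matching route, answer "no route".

no route

No entry's prefix contains 161.98.36.89; there is no default route.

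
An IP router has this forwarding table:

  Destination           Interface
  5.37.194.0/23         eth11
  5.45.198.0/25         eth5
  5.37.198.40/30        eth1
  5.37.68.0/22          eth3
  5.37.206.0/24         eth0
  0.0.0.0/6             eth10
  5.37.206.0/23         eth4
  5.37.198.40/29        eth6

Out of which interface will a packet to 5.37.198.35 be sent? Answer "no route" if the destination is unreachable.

No entry's prefix contains 5.37.198.35; there is no default route.

no route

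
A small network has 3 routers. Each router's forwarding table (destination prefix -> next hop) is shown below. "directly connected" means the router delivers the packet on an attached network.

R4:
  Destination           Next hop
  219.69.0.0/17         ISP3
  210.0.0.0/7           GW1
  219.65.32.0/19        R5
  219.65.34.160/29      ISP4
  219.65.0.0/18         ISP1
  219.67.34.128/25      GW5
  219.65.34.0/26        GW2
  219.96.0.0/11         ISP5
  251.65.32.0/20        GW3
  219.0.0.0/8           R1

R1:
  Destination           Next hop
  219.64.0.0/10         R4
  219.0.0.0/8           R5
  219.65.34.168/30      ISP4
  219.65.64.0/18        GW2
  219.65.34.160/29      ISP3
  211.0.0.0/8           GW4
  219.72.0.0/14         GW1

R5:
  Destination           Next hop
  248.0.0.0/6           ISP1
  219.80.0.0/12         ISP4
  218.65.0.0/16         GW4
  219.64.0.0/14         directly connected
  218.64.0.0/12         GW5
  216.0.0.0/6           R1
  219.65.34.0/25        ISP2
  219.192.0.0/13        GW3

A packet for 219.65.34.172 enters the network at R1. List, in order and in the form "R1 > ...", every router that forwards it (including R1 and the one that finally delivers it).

At R1: longest match for 219.65.34.172 is 219.64.0.0/10 -> R4
At R4: longest match for 219.65.34.172 is 219.65.32.0/19 -> R5
At R5: longest match for 219.65.34.172 is 219.64.0.0/14 -> directly connected

R1 > R4 > R5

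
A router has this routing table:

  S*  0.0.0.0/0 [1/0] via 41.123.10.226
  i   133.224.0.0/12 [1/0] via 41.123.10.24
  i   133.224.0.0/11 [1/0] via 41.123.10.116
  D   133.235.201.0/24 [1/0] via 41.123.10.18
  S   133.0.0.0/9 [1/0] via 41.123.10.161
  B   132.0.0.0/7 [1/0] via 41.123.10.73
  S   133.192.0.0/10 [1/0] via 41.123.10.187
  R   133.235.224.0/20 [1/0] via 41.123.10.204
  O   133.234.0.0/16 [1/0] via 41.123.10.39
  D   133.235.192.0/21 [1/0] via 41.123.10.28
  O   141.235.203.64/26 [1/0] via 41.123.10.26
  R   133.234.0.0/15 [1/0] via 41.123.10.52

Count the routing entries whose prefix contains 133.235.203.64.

6

Prefixes containing 133.235.203.64:
  0.0.0.0/0 (default, matches everything)
  132.0.0.0/7 (132.0.0.0 - 133.255.255.255)
  133.192.0.0/10 (133.192.0.0 - 133.255.255.255)
  133.224.0.0/11 (133.224.0.0 - 133.255.255.255)
  133.224.0.0/12 (133.224.0.0 - 133.239.255.255)
  133.234.0.0/15 (133.234.0.0 - 133.235.255.255)
Total matching entries: 6.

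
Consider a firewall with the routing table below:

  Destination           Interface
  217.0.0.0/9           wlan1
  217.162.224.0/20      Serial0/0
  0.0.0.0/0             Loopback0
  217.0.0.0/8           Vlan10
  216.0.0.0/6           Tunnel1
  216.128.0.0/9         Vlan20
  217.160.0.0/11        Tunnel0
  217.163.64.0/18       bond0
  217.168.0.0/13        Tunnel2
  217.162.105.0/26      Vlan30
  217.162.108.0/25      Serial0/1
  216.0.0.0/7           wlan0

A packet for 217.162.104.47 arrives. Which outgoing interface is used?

Routes whose prefix contains 217.162.104.47:
  0.0.0.0/0 (default, matches everything) -> Loopback0
  216.0.0.0/6 (216.0.0.0 - 219.255.255.255) -> Tunnel1
  216.0.0.0/7 (216.0.0.0 - 217.255.255.255) -> wlan0
  217.0.0.0/8 (217.0.0.0 - 217.255.255.255) -> Vlan10
  217.160.0.0/11 (217.160.0.0 - 217.191.255.255) -> Tunnel0
More-specific entries that do NOT match:
  217.162.105.0/26 (217.162.105.0 - 217.162.105.63) does not contain 217.162.104.47
  217.162.108.0/25 (217.162.108.0 - 217.162.108.127) does not contain 217.162.104.47
  217.162.224.0/20 (217.162.224.0 - 217.162.239.255) does not contain 217.162.104.47
  217.163.64.0/18 (217.163.64.0 - 217.163.127.255) does not contain 217.162.104.47
  217.168.0.0/13 (217.168.0.0 - 217.175.255.255) does not contain 217.162.104.47
Longest matching prefix is /11 -> interface Tunnel0.

Tunnel0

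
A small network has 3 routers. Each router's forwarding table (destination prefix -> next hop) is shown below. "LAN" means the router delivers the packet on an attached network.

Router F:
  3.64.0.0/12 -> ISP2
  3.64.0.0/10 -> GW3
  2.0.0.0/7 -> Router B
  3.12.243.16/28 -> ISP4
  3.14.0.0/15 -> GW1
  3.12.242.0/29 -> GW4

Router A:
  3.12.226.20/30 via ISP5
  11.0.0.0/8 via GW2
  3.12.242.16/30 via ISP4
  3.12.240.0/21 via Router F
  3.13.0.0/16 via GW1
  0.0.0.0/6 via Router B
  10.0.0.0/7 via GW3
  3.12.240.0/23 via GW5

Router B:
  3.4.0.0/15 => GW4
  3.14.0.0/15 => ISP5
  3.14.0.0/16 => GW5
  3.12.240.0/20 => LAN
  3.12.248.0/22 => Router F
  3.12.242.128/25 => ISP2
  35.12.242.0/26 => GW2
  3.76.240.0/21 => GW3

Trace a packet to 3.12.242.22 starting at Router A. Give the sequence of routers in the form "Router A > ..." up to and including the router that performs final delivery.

At Router A: longest match for 3.12.242.22 is 3.12.240.0/21 -> Router F
At Router F: longest match for 3.12.242.22 is 2.0.0.0/7 -> Router B
At Router B: longest match for 3.12.242.22 is 3.12.240.0/20 -> LAN

Router A > Router F > Router B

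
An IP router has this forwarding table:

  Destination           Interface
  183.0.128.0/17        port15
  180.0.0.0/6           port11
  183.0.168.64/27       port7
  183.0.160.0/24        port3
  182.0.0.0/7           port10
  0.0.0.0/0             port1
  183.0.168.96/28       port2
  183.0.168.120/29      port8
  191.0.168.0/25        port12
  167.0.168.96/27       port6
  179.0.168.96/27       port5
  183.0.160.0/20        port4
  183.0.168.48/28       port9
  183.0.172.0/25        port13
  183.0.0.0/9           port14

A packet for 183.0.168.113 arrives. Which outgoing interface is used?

Routes whose prefix contains 183.0.168.113:
  0.0.0.0/0 (default, matches everything) -> port1
  180.0.0.0/6 (180.0.0.0 - 183.255.255.255) -> port11
  182.0.0.0/7 (182.0.0.0 - 183.255.255.255) -> port10
  183.0.0.0/9 (183.0.0.0 - 183.127.255.255) -> port14
  183.0.128.0/17 (183.0.128.0 - 183.0.255.255) -> port15
  183.0.160.0/20 (183.0.160.0 - 183.0.175.255) -> port4
More-specific entries that do NOT match:
  183.0.168.120/29 (183.0.168.120 - 183.0.168.127) does not contain 183.0.168.113
  183.0.168.96/28 (183.0.168.96 - 183.0.168.111) does not contain 183.0.168.113
  183.0.168.48/28 (183.0.168.48 - 183.0.168.63) does not contain 183.0.168.113
  183.0.168.64/27 (183.0.168.64 - 183.0.168.95) does not contain 183.0.168.113
  167.0.168.96/27 (167.0.168.96 - 167.0.168.127) does not contain 183.0.168.113
  179.0.168.96/27 (179.0.168.96 - 179.0.168.127) does not contain 183.0.168.113
  191.0.168.0/25 (191.0.168.0 - 191.0.168.127) does not contain 183.0.168.113
  183.0.172.0/25 (183.0.172.0 - 183.0.172.127) does not contain 183.0.168.113
  183.0.160.0/24 (183.0.160.0 - 183.0.160.255) does not contain 183.0.168.113
Longest matching prefix is /20 -> interface port4.

port4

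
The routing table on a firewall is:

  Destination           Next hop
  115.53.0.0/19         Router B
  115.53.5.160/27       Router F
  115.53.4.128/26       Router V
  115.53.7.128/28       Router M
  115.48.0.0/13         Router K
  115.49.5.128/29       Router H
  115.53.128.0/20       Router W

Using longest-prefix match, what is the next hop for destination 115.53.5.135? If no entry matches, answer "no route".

Router B

Routes whose prefix contains 115.53.5.135:
  115.48.0.0/13 (115.48.0.0 - 115.55.255.255) -> Router K
  115.53.0.0/19 (115.53.0.0 - 115.53.31.255) -> Router B
More-specific entries that do NOT match:
  115.49.5.128/29 (115.49.5.128 - 115.49.5.135) does not contain 115.53.5.135
  115.53.7.128/28 (115.53.7.128 - 115.53.7.143) does not contain 115.53.5.135
  115.53.5.160/27 (115.53.5.160 - 115.53.5.191) does not contain 115.53.5.135
  115.53.4.128/26 (115.53.4.128 - 115.53.4.191) does not contain 115.53.5.135
  115.53.128.0/20 (115.53.128.0 - 115.53.143.255) does not contain 115.53.5.135
Longest matching prefix is /19 -> next hop Router B.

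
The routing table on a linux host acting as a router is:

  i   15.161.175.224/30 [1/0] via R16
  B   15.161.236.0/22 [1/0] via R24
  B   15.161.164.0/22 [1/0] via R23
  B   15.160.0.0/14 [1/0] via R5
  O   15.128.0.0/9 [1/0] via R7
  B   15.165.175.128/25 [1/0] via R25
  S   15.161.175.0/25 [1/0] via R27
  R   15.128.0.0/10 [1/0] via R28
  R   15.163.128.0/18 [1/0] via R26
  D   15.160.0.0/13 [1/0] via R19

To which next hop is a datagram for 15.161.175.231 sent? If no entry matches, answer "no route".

Routes whose prefix contains 15.161.175.231:
  15.128.0.0/9 (15.128.0.0 - 15.255.255.255) -> R7
  15.128.0.0/10 (15.128.0.0 - 15.191.255.255) -> R28
  15.160.0.0/13 (15.160.0.0 - 15.167.255.255) -> R19
  15.160.0.0/14 (15.160.0.0 - 15.163.255.255) -> R5
More-specific entries that do NOT match:
  15.161.175.224/30 (15.161.175.224 - 15.161.175.227) does not contain 15.161.175.231
  15.165.175.128/25 (15.165.175.128 - 15.165.175.255) does not contain 15.161.175.231
  15.161.175.0/25 (15.161.175.0 - 15.161.175.127) does not contain 15.161.175.231
  15.161.236.0/22 (15.161.236.0 - 15.161.239.255) does not contain 15.161.175.231
  15.161.164.0/22 (15.161.164.0 - 15.161.167.255) does not contain 15.161.175.231
  15.163.128.0/18 (15.163.128.0 - 15.163.191.255) does not contain 15.161.175.231
Longest matching prefix is /14 -> next hop R5.

R5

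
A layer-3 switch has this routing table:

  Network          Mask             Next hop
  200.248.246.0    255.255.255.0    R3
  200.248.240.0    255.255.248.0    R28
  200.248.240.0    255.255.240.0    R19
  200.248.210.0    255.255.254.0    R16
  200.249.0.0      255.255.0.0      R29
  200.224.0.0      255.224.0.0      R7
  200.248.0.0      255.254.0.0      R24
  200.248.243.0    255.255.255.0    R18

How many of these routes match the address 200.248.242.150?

4

Prefixes containing 200.248.242.150:
  200.224.0.0/11 (200.224.0.0 - 200.255.255.255)
  200.248.0.0/15 (200.248.0.0 - 200.249.255.255)
  200.248.240.0/20 (200.248.240.0 - 200.248.255.255)
  200.248.240.0/21 (200.248.240.0 - 200.248.247.255)
Total matching entries: 4.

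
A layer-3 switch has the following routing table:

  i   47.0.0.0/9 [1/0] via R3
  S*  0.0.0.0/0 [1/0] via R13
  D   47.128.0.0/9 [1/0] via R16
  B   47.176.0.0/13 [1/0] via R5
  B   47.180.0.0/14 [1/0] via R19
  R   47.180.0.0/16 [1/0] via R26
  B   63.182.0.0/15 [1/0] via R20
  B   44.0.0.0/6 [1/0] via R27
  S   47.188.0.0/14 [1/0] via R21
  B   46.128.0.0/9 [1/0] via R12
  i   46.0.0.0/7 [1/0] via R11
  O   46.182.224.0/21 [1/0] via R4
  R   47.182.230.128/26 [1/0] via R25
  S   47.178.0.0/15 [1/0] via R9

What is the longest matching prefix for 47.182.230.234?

47.180.0.0/14

Entries matching 47.182.230.234:
  0.0.0.0/0 (default, matches everything)
  44.0.0.0/6 (44.0.0.0 - 47.255.255.255)
  46.0.0.0/7 (46.0.0.0 - 47.255.255.255)
  47.128.0.0/9 (47.128.0.0 - 47.255.255.255)
  47.176.0.0/13 (47.176.0.0 - 47.183.255.255)
  47.180.0.0/14 (47.180.0.0 - 47.183.255.255)
Most specific is 47.180.0.0/14.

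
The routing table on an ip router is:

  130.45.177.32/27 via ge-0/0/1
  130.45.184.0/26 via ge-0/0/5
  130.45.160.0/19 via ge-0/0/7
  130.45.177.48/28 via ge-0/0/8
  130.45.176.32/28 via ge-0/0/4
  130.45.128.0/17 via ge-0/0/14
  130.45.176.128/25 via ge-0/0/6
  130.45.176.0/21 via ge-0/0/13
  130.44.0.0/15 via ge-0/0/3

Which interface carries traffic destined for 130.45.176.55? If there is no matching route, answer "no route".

ge-0/0/13

Routes whose prefix contains 130.45.176.55:
  130.44.0.0/15 (130.44.0.0 - 130.45.255.255) -> ge-0/0/3
  130.45.128.0/17 (130.45.128.0 - 130.45.255.255) -> ge-0/0/14
  130.45.160.0/19 (130.45.160.0 - 130.45.191.255) -> ge-0/0/7
  130.45.176.0/21 (130.45.176.0 - 130.45.183.255) -> ge-0/0/13
More-specific entries that do NOT match:
  130.45.177.48/28 (130.45.177.48 - 130.45.177.63) does not contain 130.45.176.55
  130.45.176.32/28 (130.45.176.32 - 130.45.176.47) does not contain 130.45.176.55
  130.45.177.32/27 (130.45.177.32 - 130.45.177.63) does not contain 130.45.176.55
  130.45.184.0/26 (130.45.184.0 - 130.45.184.63) does not contain 130.45.176.55
  130.45.176.128/25 (130.45.176.128 - 130.45.176.255) does not contain 130.45.176.55
Longest matching prefix is /21 -> interface ge-0/0/13.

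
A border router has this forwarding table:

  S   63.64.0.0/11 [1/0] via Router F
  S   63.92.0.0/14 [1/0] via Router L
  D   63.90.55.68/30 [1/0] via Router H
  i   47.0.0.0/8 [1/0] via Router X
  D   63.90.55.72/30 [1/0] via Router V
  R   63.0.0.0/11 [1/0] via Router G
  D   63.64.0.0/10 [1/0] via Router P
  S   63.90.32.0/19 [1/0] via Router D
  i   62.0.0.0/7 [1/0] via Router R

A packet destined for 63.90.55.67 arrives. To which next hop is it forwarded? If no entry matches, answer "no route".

Routes whose prefix contains 63.90.55.67:
  62.0.0.0/7 (62.0.0.0 - 63.255.255.255) -> Router R
  63.64.0.0/10 (63.64.0.0 - 63.127.255.255) -> Router P
  63.64.0.0/11 (63.64.0.0 - 63.95.255.255) -> Router F
  63.90.32.0/19 (63.90.32.0 - 63.90.63.255) -> Router D
More-specific entries that do NOT match:
  63.90.55.68/30 (63.90.55.68 - 63.90.55.71) does not contain 63.90.55.67
  63.90.55.72/30 (63.90.55.72 - 63.90.55.75) does not contain 63.90.55.67
Longest matching prefix is /19 -> next hop Router D.

Router D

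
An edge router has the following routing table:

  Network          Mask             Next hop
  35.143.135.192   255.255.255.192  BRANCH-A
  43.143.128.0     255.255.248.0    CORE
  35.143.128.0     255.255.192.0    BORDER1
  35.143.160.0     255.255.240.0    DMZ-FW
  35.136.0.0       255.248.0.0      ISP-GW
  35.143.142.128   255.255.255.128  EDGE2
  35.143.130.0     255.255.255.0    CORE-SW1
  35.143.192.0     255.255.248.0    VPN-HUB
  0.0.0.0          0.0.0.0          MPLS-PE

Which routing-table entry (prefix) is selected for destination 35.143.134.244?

35.143.128.0/18

Entries matching 35.143.134.244:
  0.0.0.0/0 (default, matches everything)
  35.136.0.0/13 (35.136.0.0 - 35.143.255.255)
  35.143.128.0/18 (35.143.128.0 - 35.143.191.255)
Most specific is 35.143.128.0/18.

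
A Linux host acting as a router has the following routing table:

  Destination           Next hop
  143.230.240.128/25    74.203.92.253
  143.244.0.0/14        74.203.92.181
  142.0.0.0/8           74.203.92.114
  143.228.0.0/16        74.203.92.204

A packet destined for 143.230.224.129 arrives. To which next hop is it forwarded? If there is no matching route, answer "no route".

No entry's prefix contains 143.230.224.129; there is no default route.

no route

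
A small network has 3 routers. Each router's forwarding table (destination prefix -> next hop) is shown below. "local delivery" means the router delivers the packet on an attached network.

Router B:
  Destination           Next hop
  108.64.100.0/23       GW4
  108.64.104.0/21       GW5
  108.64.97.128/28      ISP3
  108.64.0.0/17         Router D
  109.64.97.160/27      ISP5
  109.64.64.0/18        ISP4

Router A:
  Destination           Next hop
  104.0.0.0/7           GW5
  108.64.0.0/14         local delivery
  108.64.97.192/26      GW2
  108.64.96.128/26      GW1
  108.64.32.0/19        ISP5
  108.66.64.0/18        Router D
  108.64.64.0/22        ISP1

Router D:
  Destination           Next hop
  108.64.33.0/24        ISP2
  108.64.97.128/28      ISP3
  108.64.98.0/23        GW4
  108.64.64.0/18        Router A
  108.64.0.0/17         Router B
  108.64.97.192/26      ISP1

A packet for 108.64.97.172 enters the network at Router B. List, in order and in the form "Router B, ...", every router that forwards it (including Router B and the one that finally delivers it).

Router B, Router D, Router A

At Router B: longest match for 108.64.97.172 is 108.64.0.0/17 -> Router D
At Router D: longest match for 108.64.97.172 is 108.64.64.0/18 -> Router A
At Router A: longest match for 108.64.97.172 is 108.64.0.0/14 -> local delivery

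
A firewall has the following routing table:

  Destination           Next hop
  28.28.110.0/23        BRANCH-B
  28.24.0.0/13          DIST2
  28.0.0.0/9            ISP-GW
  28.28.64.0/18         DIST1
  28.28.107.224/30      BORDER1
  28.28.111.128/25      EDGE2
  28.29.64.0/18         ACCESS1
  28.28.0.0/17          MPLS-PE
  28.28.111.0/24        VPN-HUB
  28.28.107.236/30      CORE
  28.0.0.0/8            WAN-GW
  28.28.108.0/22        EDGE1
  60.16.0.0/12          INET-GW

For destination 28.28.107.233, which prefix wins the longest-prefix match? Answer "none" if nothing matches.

28.28.64.0/18

Entries matching 28.28.107.233:
  28.0.0.0/8 (28.0.0.0 - 28.255.255.255)
  28.0.0.0/9 (28.0.0.0 - 28.127.255.255)
  28.24.0.0/13 (28.24.0.0 - 28.31.255.255)
  28.28.0.0/17 (28.28.0.0 - 28.28.127.255)
  28.28.64.0/18 (28.28.64.0 - 28.28.127.255)
Most specific is 28.28.64.0/18.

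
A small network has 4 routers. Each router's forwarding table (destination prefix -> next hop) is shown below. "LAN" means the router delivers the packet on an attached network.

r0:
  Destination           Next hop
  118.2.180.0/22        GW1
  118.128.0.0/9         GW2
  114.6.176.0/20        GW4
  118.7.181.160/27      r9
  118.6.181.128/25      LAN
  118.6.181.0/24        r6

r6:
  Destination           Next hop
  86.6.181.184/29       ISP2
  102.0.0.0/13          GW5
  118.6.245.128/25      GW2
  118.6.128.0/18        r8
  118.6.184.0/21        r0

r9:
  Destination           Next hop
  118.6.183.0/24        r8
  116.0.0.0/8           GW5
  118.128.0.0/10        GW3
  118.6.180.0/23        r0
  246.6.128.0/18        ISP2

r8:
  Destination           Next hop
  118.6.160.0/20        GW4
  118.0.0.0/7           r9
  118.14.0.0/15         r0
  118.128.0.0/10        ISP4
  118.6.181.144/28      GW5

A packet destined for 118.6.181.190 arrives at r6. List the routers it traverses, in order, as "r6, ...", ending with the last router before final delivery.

At r6: longest match for 118.6.181.190 is 118.6.128.0/18 -> r8
At r8: longest match for 118.6.181.190 is 118.0.0.0/7 -> r9
At r9: longest match for 118.6.181.190 is 118.6.180.0/23 -> r0
At r0: longest match for 118.6.181.190 is 118.6.181.128/25 -> LAN

r6, r8, r9, r0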